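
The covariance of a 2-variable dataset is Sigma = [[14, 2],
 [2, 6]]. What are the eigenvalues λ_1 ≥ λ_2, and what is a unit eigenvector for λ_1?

Step 1 — characteristic polynomial of 2×2 Sigma:
  det(Sigma - λI) = λ² - trace · λ + det = 0.
  trace = 14 + 6 = 20, det = 14·6 - (2)² = 80.
Step 2 — discriminant:
  Δ = trace² - 4·det = 400 - 320 = 80.
Step 3 — eigenvalues:
  λ = (trace ± √Δ)/2 = (20 ± 8.9443)/2,
  λ_1 = 14.4721,  λ_2 = 5.5279.

Step 4 — unit eigenvector for λ_1: solve (Sigma - λ_1 I)v = 0. First row:
  (14 - 14.4721)·v_x + (2)·v_y = 0, i.e. (-0.4721)·v_x + (2)·v_y = 0,
  so v ∝ (b, λ_1 - a) = (2, 0.4721) = u.
  ||u|| = √((2)² + (0.4721)²) = √(4.2229) ≈ 2.055,
  v_1 = u/||u|| ≈ (0.9732, 0.2298) (||v_1|| = 1).

λ_1 = 14.4721,  λ_2 = 5.5279;  v_1 ≈ (0.9732, 0.2298)


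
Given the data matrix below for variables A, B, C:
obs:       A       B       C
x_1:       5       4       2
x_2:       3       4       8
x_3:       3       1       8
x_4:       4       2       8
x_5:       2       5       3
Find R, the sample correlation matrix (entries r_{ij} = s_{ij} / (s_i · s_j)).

Step 1 — column means:
  mean(A) = (5 + 3 + 3 + 4 + 2) / 5 = 17/5 = 3.4
  mean(B) = (4 + 4 + 1 + 2 + 5) / 5 = 16/5 = 3.2
  mean(C) = (2 + 8 + 8 + 8 + 3) / 5 = 29/5 = 5.8

Step 2 — sample variances and covariances s[i,j] = (1/(n-1)) · Σ_k (x_{k,i} - mean_i) · (x_{k,j} - mean_j), with n-1 = 4:
  s[A,A] = ((1.6)·(1.6) + (-0.4)·(-0.4) + (-0.4)·(-0.4) + (0.6)·(0.6) + (-1.4)·(-1.4)) / 4 = 5.2/4 = 1.3
  s[A,B] = ((1.6)·(0.8) + (-0.4)·(0.8) + (-0.4)·(-2.2) + (0.6)·(-1.2) + (-1.4)·(1.8)) / 4 = -1.4/4 = -0.35
  s[A,C] = ((1.6)·(-3.8) + (-0.4)·(2.2) + (-0.4)·(2.2) + (0.6)·(2.2) + (-1.4)·(-2.8)) / 4 = -2.6/4 = -0.65
  s[B,B] = ((0.8)·(0.8) + (0.8)·(0.8) + (-2.2)·(-2.2) + (-1.2)·(-1.2) + (1.8)·(1.8)) / 4 = 10.8/4 = 2.7
  s[B,C] = ((0.8)·(-3.8) + (0.8)·(2.2) + (-2.2)·(2.2) + (-1.2)·(2.2) + (1.8)·(-2.8)) / 4 = -13.8/4 = -3.45
  s[C,C] = ((-3.8)·(-3.8) + (2.2)·(2.2) + (2.2)·(2.2) + (2.2)·(2.2) + (-2.8)·(-2.8)) / 4 = 36.8/4 = 9.2
  Sample standard deviations s_i = √(s[i,i]):
  s(A) = √(1.3) = 1.1402
  s(B) = √(2.7) = 1.6432
  s(C) = √(9.2) = 3.0332

Step 3 — r_{ij} = s_{ij} / (s_i · s_j):
  r[A,A] = 1 (diagonal).
  r[A,B] = -0.35 / (1.1402 · 1.6432) = -0.35 / 1.8735 = -0.1868
  r[A,C] = -0.65 / (1.1402 · 3.0332) = -0.65 / 3.4583 = -0.188
  r[B,B] = 1 (diagonal).
  r[B,C] = -3.45 / (1.6432 · 3.0332) = -3.45 / 4.984 = -0.6922
  r[C,C] = 1 (diagonal).

R is symmetric with unit diagonal. Assembling:

R = [[1, -0.1868, -0.188],
 [-0.1868, 1, -0.6922],
 [-0.188, -0.6922, 1]]


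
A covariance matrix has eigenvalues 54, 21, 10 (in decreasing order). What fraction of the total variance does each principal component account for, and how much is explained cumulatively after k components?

Step 1 — total variance = trace(Sigma) = Σ λ_i = 54 + 21 + 10 = 85.

Step 2 — fraction explained by component i = λ_i / Σ λ:
  PC1: 54/85 = 0.6353
  PC2: 21/85 = 0.2471
  PC3: 10/85 = 0.1176

Step 3 — cumulative fraction after k components = (λ_1 + ... + λ_k) / Σ λ:
  k = 1: 54/85 = 0.6353
  k = 2: (54 + 21)/85 = 75/85 = 0.8824
  k = 3: (54 + 21 + 10)/85 = 85/85 = 1

Summary (fraction, with percent):

explained: PC1 0.6353 (63.53%), PC2 0.2471 (24.71%), PC3 0.1176 (11.76%);  cumulative: 0.6353, 0.8824, 1


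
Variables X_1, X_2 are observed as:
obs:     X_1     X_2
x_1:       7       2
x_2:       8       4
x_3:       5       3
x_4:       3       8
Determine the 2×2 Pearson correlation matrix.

Step 1 — column means:
  mean(X_1) = (7 + 8 + 5 + 3) / 4 = 23/4 = 5.75
  mean(X_2) = (2 + 4 + 3 + 8) / 4 = 17/4 = 4.25

Step 2 — sample variances and covariances s[i,j] = (1/(n-1)) · Σ_k (x_{k,i} - mean_i) · (x_{k,j} - mean_j), with n-1 = 3:
  s[X_1,X_1] = ((1.25)·(1.25) + (2.25)·(2.25) + (-0.75)·(-0.75) + (-2.75)·(-2.75)) / 3 = 14.75/3 = 4.9167
  s[X_1,X_2] = ((1.25)·(-2.25) + (2.25)·(-0.25) + (-0.75)·(-1.25) + (-2.75)·(3.75)) / 3 = -12.75/3 = -4.25
  s[X_2,X_2] = ((-2.25)·(-2.25) + (-0.25)·(-0.25) + (-1.25)·(-1.25) + (3.75)·(3.75)) / 3 = 20.75/3 = 6.9167
  Sample standard deviations s_i = √(s[i,i]):
  s(X_1) = √(4.9167) = 2.2174
  s(X_2) = √(6.9167) = 2.63

Step 3 — r_{ij} = s_{ij} / (s_i · s_j):
  r[X_1,X_1] = 1 (diagonal).
  r[X_1,X_2] = -4.25 / (2.2174 · 2.63) = -4.25 / 5.8315 = -0.7288
  r[X_2,X_2] = 1 (diagonal).

R is symmetric with unit diagonal. Assembling:

R = [[1, -0.7288],
 [-0.7288, 1]]


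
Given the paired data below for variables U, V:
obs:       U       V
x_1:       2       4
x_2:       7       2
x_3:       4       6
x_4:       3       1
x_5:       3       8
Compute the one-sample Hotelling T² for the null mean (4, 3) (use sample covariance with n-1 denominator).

Step 1 — sample mean vector:
  mean(U) = (2 + 7 + 4 + 3 + 3) / 5 = 19/5 = 3.8
  mean(V) = (4 + 2 + 6 + 1 + 8) / 5 = 21/5 = 4.2
  x̄ = (3.8, 4.2),  deviation x̄ - mu_0 = (3.8, 4.2) - (4, 3) = (-0.2, 1.2).

Step 2 — sample covariance matrix, S[i,j] = (1/(n-1)) · Σ_k (x_{k,i} - mean_i) · (x_{k,j} - mean_j), divisor n-1 = 4:
  S[U,U] = ((-1.8)·(-1.8) + (3.2)·(3.2) + (0.2)·(0.2) + (-0.8)·(-0.8) + (-0.8)·(-0.8)) / 4 = 14.8/4 = 3.7
  S[U,V] = ((-1.8)·(-0.2) + (3.2)·(-2.2) + (0.2)·(1.8) + (-0.8)·(-3.2) + (-0.8)·(3.8)) / 4 = -6.8/4 = -1.7
  S[V,V] = ((-0.2)·(-0.2) + (-2.2)·(-2.2) + (1.8)·(1.8) + (-3.2)·(-3.2) + (3.8)·(3.8)) / 4 = 32.8/4 = 8.2
  S = [[3.7, -1.7],
 [-1.7, 8.2]].

Step 3 — invert S. det(S) = 3.7·8.2 - (-1.7)² = 27.45.
  S^{-1} = (1/det) · [[d, -b], [-b, a]] = [[0.2987, 0.0619],
 [0.0619, 0.1348]].

Step 4 — quadratic form (x̄ - mu_0)^T · S^{-1} · (x̄ - mu_0):
  S^{-1} · (x̄ - mu_0) = (0.0146, 0.1494),
  (x̄ - mu_0)^T · [...] = (-0.2)·(0.0146) + (1.2)·(0.1494) = 0.1763.

Step 5 — scale by n: T² = 5 · 0.1763 = 0.8816.

T² ≈ 0.8816


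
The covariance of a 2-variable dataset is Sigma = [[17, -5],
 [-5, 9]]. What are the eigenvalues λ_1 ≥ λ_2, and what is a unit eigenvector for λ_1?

Step 1 — characteristic polynomial of 2×2 Sigma:
  det(Sigma - λI) = λ² - trace · λ + det = 0.
  trace = 17 + 9 = 26, det = 17·9 - (-5)² = 128.
Step 2 — discriminant:
  Δ = trace² - 4·det = 676 - 512 = 164.
Step 3 — eigenvalues:
  λ = (trace ± √Δ)/2 = (26 ± 12.8062)/2,
  λ_1 = 19.4031,  λ_2 = 6.5969.

Step 4 — unit eigenvector for λ_1: solve (Sigma - λ_1 I)v = 0. First row:
  (17 - 19.4031)·v_x + (-5)·v_y = 0, i.e. (-2.4031)·v_x + (-5)·v_y = 0,
  so v ∝ (b, λ_1 - a) = (-5, 2.4031); multiply by -1 so the first entry is positive: u = (5, -2.4031).
  ||u|| = √((5)² + (-2.4031)²) = √(30.775) ≈ 5.5475,
  v_1 = u/||u|| ≈ (0.9013, -0.4332) (||v_1|| = 1).

λ_1 = 19.4031,  λ_2 = 6.5969;  v_1 ≈ (0.9013, -0.4332)


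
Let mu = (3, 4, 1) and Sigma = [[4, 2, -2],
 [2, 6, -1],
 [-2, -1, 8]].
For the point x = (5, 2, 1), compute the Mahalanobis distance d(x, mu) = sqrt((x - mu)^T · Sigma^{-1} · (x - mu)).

Step 1 — centre the observation: (x - mu) = (2, -2, 0).

Step 2 — invert Sigma (cofactor / det for 3×3, or solve directly):
  Sigma^{-1} = [[0.3357, -0.1, 0.0714],
 [-0.1, 0.2, 0],
 [0.0714, 0, 0.1429]].

Step 3 — form the quadratic (x - mu)^T · Sigma^{-1} · (x - mu):
  Sigma^{-1} · (x - mu) = (0.8714, -0.6, 0.1429).
  (x - mu)^T · [Sigma^{-1} · (x - mu)] = (2)·(0.8714) + (-2)·(-0.6) + (0)·(0.1429) = 2.9429.

Step 4 — take square root: d = √(2.9429) ≈ 1.7155.

d(x, mu) = √(2.9429) ≈ 1.7155


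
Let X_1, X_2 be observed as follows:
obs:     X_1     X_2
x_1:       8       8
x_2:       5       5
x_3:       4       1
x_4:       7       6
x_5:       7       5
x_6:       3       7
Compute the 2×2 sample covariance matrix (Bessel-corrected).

Step 1 — column means:
  mean(X_1) = (8 + 5 + 4 + 7 + 7 + 3) / 6 = 34/6 = 5.6667
  mean(X_2) = (8 + 5 + 1 + 6 + 5 + 7) / 6 = 32/6 = 5.3333

Step 2 — sample covariance S[i,j] = (1/(n-1)) · Σ_k (x_{k,i} - mean_i) · (x_{k,j} - mean_j), with n-1 = 5.
  S[X_1,X_1] = ((2.3333)·(2.3333) + (-0.6667)·(-0.6667) + (-1.6667)·(-1.6667) + (1.3333)·(1.3333) + (1.3333)·(1.3333) + (-2.6667)·(-2.6667)) / 5 = 19.3333/5 = 3.8667
  S[X_1,X_2] = ((2.3333)·(2.6667) + (-0.6667)·(-0.3333) + (-1.6667)·(-4.3333) + (1.3333)·(0.6667) + (1.3333)·(-0.3333) + (-2.6667)·(1.6667)) / 5 = 9.6667/5 = 1.9333
  S[X_2,X_2] = ((2.6667)·(2.6667) + (-0.3333)·(-0.3333) + (-4.3333)·(-4.3333) + (0.6667)·(0.6667) + (-0.3333)·(-0.3333) + (1.6667)·(1.6667)) / 5 = 29.3333/5 = 5.8667

S is symmetric (S[j,i] = S[i,j]). Assembling:

S = [[3.8667, 1.9333],
 [1.9333, 5.8667]]


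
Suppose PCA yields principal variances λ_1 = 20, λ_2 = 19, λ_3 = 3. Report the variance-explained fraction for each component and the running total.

Step 1 — total variance = trace(Sigma) = Σ λ_i = 20 + 19 + 3 = 42.

Step 2 — fraction explained by component i = λ_i / Σ λ:
  PC1: 20/42 = 0.4762
  PC2: 19/42 = 0.4524
  PC3: 3/42 = 0.0714

Step 3 — cumulative fraction after k components = (λ_1 + ... + λ_k) / Σ λ:
  k = 1: 20/42 = 0.4762
  k = 2: (20 + 19)/42 = 39/42 = 0.9286
  k = 3: (20 + 19 + 3)/42 = 42/42 = 1

Summary (fraction, with percent):

explained: PC1 0.4762 (47.62%), PC2 0.4524 (45.24%), PC3 0.0714 (7.14%);  cumulative: 0.4762, 0.9286, 1


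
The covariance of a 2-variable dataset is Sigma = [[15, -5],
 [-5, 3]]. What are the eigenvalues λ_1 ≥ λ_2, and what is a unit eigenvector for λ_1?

Step 1 — characteristic polynomial of 2×2 Sigma:
  det(Sigma - λI) = λ² - trace · λ + det = 0.
  trace = 15 + 3 = 18, det = 15·3 - (-5)² = 20.
Step 2 — discriminant:
  Δ = trace² - 4·det = 324 - 80 = 244.
Step 3 — eigenvalues:
  λ = (trace ± √Δ)/2 = (18 ± 15.6205)/2,
  λ_1 = 16.8102,  λ_2 = 1.1898.

Step 4 — unit eigenvector for λ_1: solve (Sigma - λ_1 I)v = 0. First row:
  (15 - 16.8102)·v_x + (-5)·v_y = 0, i.e. (-1.8102)·v_x + (-5)·v_y = 0,
  so v ∝ (b, λ_1 - a) = (-5, 1.8102); multiply by -1 so the first entry is positive: u = (5, -1.8102).
  ||u|| = √((5)² + (-1.8102)²) = √(28.277) ≈ 5.3176,
  v_1 = u/||u|| ≈ (0.9403, -0.3404) (||v_1|| = 1).

λ_1 = 16.8102,  λ_2 = 1.1898;  v_1 ≈ (0.9403, -0.3404)


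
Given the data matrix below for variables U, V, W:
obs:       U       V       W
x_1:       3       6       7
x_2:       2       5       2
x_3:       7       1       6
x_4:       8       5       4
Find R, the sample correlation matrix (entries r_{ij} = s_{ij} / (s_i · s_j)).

Step 1 — column means:
  mean(U) = (3 + 2 + 7 + 8) / 4 = 20/4 = 5
  mean(V) = (6 + 5 + 1 + 5) / 4 = 17/4 = 4.25
  mean(W) = (7 + 2 + 6 + 4) / 4 = 19/4 = 4.75

Step 2 — sample variances and covariances s[i,j] = (1/(n-1)) · Σ_k (x_{k,i} - mean_i) · (x_{k,j} - mean_j), with n-1 = 3:
  s[U,U] = ((-2)·(-2) + (-3)·(-3) + (2)·(2) + (3)·(3)) / 3 = 26/3 = 8.6667
  s[U,V] = ((-2)·(1.75) + (-3)·(0.75) + (2)·(-3.25) + (3)·(0.75)) / 3 = -10/3 = -3.3333
  s[U,W] = ((-2)·(2.25) + (-3)·(-2.75) + (2)·(1.25) + (3)·(-0.75)) / 3 = 4/3 = 1.3333
  s[V,V] = ((1.75)·(1.75) + (0.75)·(0.75) + (-3.25)·(-3.25) + (0.75)·(0.75)) / 3 = 14.75/3 = 4.9167
  s[V,W] = ((1.75)·(2.25) + (0.75)·(-2.75) + (-3.25)·(1.25) + (0.75)·(-0.75)) / 3 = -2.75/3 = -0.9167
  s[W,W] = ((2.25)·(2.25) + (-2.75)·(-2.75) + (1.25)·(1.25) + (-0.75)·(-0.75)) / 3 = 14.75/3 = 4.9167
  Sample standard deviations s_i = √(s[i,i]):
  s(U) = √(8.6667) = 2.9439
  s(V) = √(4.9167) = 2.2174
  s(W) = √(4.9167) = 2.2174

Step 3 — r_{ij} = s_{ij} / (s_i · s_j):
  r[U,U] = 1 (diagonal).
  r[U,V] = -3.3333 / (2.9439 · 2.2174) = -3.3333 / 6.5277 = -0.5106
  r[U,W] = 1.3333 / (2.9439 · 2.2174) = 1.3333 / 6.5277 = 0.2043
  r[V,V] = 1 (diagonal).
  r[V,W] = -0.9167 / (2.2174 · 2.2174) = -0.9167 / 4.9167 = -0.1864
  r[W,W] = 1 (diagonal).

R is symmetric with unit diagonal. Assembling:

R = [[1, -0.5106, 0.2043],
 [-0.5106, 1, -0.1864],
 [0.2043, -0.1864, 1]]


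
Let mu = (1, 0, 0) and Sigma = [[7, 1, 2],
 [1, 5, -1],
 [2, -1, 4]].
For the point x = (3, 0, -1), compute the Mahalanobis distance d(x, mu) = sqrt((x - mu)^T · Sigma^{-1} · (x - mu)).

Step 1 — centre the observation: (x - mu) = (2, 0, -1).

Step 2 — invert Sigma (cofactor / det for 3×3, or solve directly):
  Sigma^{-1} = [[0.181, -0.0571, -0.1048],
 [-0.0571, 0.2286, 0.0857],
 [-0.1048, 0.0857, 0.3238]].

Step 3 — form the quadratic (x - mu)^T · Sigma^{-1} · (x - mu):
  Sigma^{-1} · (x - mu) = (0.4667, -0.2, -0.5333).
  (x - mu)^T · [Sigma^{-1} · (x - mu)] = (2)·(0.4667) + (0)·(-0.2) + (-1)·(-0.5333) = 1.4667.

Step 4 — take square root: d = √(1.4667) ≈ 1.2111.

d(x, mu) = √(1.4667) ≈ 1.2111


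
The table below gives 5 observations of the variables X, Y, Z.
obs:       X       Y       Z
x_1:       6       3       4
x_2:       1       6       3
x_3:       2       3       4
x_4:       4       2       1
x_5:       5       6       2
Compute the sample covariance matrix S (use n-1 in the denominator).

Step 1 — column means:
  mean(X) = (6 + 1 + 2 + 4 + 5) / 5 = 18/5 = 3.6
  mean(Y) = (3 + 6 + 3 + 2 + 6) / 5 = 20/5 = 4
  mean(Z) = (4 + 3 + 4 + 1 + 2) / 5 = 14/5 = 2.8

Step 2 — sample covariance S[i,j] = (1/(n-1)) · Σ_k (x_{k,i} - mean_i) · (x_{k,j} - mean_j), with n-1 = 4.
  S[X,X] = ((2.4)·(2.4) + (-2.6)·(-2.6) + (-1.6)·(-1.6) + (0.4)·(0.4) + (1.4)·(1.4)) / 4 = 17.2/4 = 4.3
  S[X,Y] = ((2.4)·(-1) + (-2.6)·(2) + (-1.6)·(-1) + (0.4)·(-2) + (1.4)·(2)) / 4 = -4/4 = -1
  S[X,Z] = ((2.4)·(1.2) + (-2.6)·(0.2) + (-1.6)·(1.2) + (0.4)·(-1.8) + (1.4)·(-0.8)) / 4 = -1.4/4 = -0.35
  S[Y,Y] = ((-1)·(-1) + (2)·(2) + (-1)·(-1) + (-2)·(-2) + (2)·(2)) / 4 = 14/4 = 3.5
  S[Y,Z] = ((-1)·(1.2) + (2)·(0.2) + (-1)·(1.2) + (-2)·(-1.8) + (2)·(-0.8)) / 4 = 0/4 = 0
  S[Z,Z] = ((1.2)·(1.2) + (0.2)·(0.2) + (1.2)·(1.2) + (-1.8)·(-1.8) + (-0.8)·(-0.8)) / 4 = 6.8/4 = 1.7

S is symmetric (S[j,i] = S[i,j]). Assembling:

S = [[4.3, -1, -0.35],
 [-1, 3.5, 0],
 [-0.35, 0, 1.7]]


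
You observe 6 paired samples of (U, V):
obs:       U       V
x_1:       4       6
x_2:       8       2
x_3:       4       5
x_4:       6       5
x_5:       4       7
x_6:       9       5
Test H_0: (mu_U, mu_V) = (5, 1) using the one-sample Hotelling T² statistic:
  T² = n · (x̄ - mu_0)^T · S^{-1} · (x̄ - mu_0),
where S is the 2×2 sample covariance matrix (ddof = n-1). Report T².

Step 1 — sample mean vector:
  mean(U) = (4 + 8 + 4 + 6 + 4 + 9) / 6 = 35/6 = 5.8333
  mean(V) = (6 + 2 + 5 + 5 + 7 + 5) / 6 = 30/6 = 5
  x̄ = (5.8333, 5),  deviation x̄ - mu_0 = (5.8333, 5) - (5, 1) = (0.8333, 4).

Step 2 — sample covariance matrix, S[i,j] = (1/(n-1)) · Σ_k (x_{k,i} - mean_i) · (x_{k,j} - mean_j), divisor n-1 = 5:
  S[U,U] = ((-1.8333)·(-1.8333) + (2.1667)·(2.1667) + (-1.8333)·(-1.8333) + (0.1667)·(0.1667) + (-1.8333)·(-1.8333) + (3.1667)·(3.1667)) / 5 = 24.8333/5 = 4.9667
  S[U,V] = ((-1.8333)·(1) + (2.1667)·(-3) + (-1.8333)·(0) + (0.1667)·(0) + (-1.8333)·(2) + (3.1667)·(0)) / 5 = -12/5 = -2.4
  S[V,V] = ((1)·(1) + (-3)·(-3) + (0)·(0) + (0)·(0) + (2)·(2) + (0)·(0)) / 5 = 14/5 = 2.8
  S = [[4.9667, -2.4],
 [-2.4, 2.8]].

Step 3 — invert S. det(S) = 4.9667·2.8 - (-2.4)² = 8.1467.
  S^{-1} = (1/det) · [[d, -b], [-b, a]] = [[0.3437, 0.2946],
 [0.2946, 0.6097]].

Step 4 — quadratic form (x̄ - mu_0)^T · S^{-1} · (x̄ - mu_0):
  S^{-1} · (x̄ - mu_0) = (1.4648, 2.6841),
  (x̄ - mu_0)^T · [...] = (0.8333)·(1.4648) + (4)·(2.6841) = 11.9572.

Step 5 — scale by n: T² = 6 · 11.9572 = 71.743.

T² ≈ 71.743


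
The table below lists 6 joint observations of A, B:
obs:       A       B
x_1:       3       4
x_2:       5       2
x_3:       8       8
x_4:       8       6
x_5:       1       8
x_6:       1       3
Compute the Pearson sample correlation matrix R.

Step 1 — column means:
  mean(A) = (3 + 5 + 8 + 8 + 1 + 1) / 6 = 26/6 = 4.3333
  mean(B) = (4 + 2 + 8 + 6 + 8 + 3) / 6 = 31/6 = 5.1667

Step 2 — sample variances and covariances s[i,j] = (1/(n-1)) · Σ_k (x_{k,i} - mean_i) · (x_{k,j} - mean_j), with n-1 = 5:
  s[A,A] = ((-1.3333)·(-1.3333) + (0.6667)·(0.6667) + (3.6667)·(3.6667) + (3.6667)·(3.6667) + (-3.3333)·(-3.3333) + (-3.3333)·(-3.3333)) / 5 = 51.3333/5 = 10.2667
  s[A,B] = ((-1.3333)·(-1.1667) + (0.6667)·(-3.1667) + (3.6667)·(2.8333) + (3.6667)·(0.8333) + (-3.3333)·(2.8333) + (-3.3333)·(-2.1667)) / 5 = 10.6667/5 = 2.1333
  s[B,B] = ((-1.1667)·(-1.1667) + (-3.1667)·(-3.1667) + (2.8333)·(2.8333) + (0.8333)·(0.8333) + (2.8333)·(2.8333) + (-2.1667)·(-2.1667)) / 5 = 32.8333/5 = 6.5667
  Sample standard deviations s_i = √(s[i,i]):
  s(A) = √(10.2667) = 3.2042
  s(B) = √(6.5667) = 2.5626

Step 3 — r_{ij} = s_{ij} / (s_i · s_j):
  r[A,A] = 1 (diagonal).
  r[A,B] = 2.1333 / (3.2042 · 2.5626) = 2.1333 / 8.2108 = 0.2598
  r[B,B] = 1 (diagonal).

R is symmetric with unit diagonal. Assembling:

R = [[1, 0.2598],
 [0.2598, 1]]


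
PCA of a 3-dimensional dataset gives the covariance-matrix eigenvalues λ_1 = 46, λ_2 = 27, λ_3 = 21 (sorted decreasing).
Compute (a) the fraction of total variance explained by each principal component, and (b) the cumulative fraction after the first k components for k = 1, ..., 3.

Step 1 — total variance = trace(Sigma) = Σ λ_i = 46 + 27 + 21 = 94.

Step 2 — fraction explained by component i = λ_i / Σ λ:
  PC1: 46/94 = 0.4894
  PC2: 27/94 = 0.2872
  PC3: 21/94 = 0.2234

Step 3 — cumulative fraction after k components = (λ_1 + ... + λ_k) / Σ λ:
  k = 1: 46/94 = 0.4894
  k = 2: (46 + 27)/94 = 73/94 = 0.7766
  k = 3: (46 + 27 + 21)/94 = 94/94 = 1

Summary (fraction, with percent):

explained: PC1 0.4894 (48.94%), PC2 0.2872 (28.72%), PC3 0.2234 (22.34%);  cumulative: 0.4894, 0.7766, 1


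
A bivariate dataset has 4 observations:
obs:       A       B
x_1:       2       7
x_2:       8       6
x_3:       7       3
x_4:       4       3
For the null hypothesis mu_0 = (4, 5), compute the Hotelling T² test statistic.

Step 1 — sample mean vector:
  mean(A) = (2 + 8 + 7 + 4) / 4 = 21/4 = 5.25
  mean(B) = (7 + 6 + 3 + 3) / 4 = 19/4 = 4.75
  x̄ = (5.25, 4.75),  deviation x̄ - mu_0 = (5.25, 4.75) - (4, 5) = (1.25, -0.25).

Step 2 — sample covariance matrix, S[i,j] = (1/(n-1)) · Σ_k (x_{k,i} - mean_i) · (x_{k,j} - mean_j), divisor n-1 = 3:
  S[A,A] = ((-3.25)·(-3.25) + (2.75)·(2.75) + (1.75)·(1.75) + (-1.25)·(-1.25)) / 3 = 22.75/3 = 7.5833
  S[A,B] = ((-3.25)·(2.25) + (2.75)·(1.25) + (1.75)·(-1.75) + (-1.25)·(-1.75)) / 3 = -4.75/3 = -1.5833
  S[B,B] = ((2.25)·(2.25) + (1.25)·(1.25) + (-1.75)·(-1.75) + (-1.75)·(-1.75)) / 3 = 12.75/3 = 4.25
  S = [[7.5833, -1.5833],
 [-1.5833, 4.25]].

Step 3 — invert S. det(S) = 7.5833·4.25 - (-1.5833)² = 29.7222.
  S^{-1} = (1/det) · [[d, -b], [-b, a]] = [[0.143, 0.0533],
 [0.0533, 0.2551]].

Step 4 — quadratic form (x̄ - mu_0)^T · S^{-1} · (x̄ - mu_0):
  S^{-1} · (x̄ - mu_0) = (0.1654, 0.0028),
  (x̄ - mu_0)^T · [...] = (1.25)·(0.1654) + (-0.25)·(0.0028) = 0.2061.

Step 5 — scale by n: T² = 4 · 0.2061 = 0.8243.

T² ≈ 0.8243


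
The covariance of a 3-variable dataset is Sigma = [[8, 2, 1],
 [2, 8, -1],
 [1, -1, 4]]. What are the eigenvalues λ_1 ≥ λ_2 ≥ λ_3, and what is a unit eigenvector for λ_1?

Step 1 — characteristic polynomial p(λ) = det(λI - Sigma) = λ³ - tr·λ² + c_1·λ - det, where tr = trace, c_1 = sum of the principal 2×2 minors, det = det(Sigma):
  tr = 8 + 8 + 4 = 20,
  c_1 = (8·8 - (2)²) + (8·4 - (1)²) + (8·4 - (-1)²) = 60 + 31 + 31 = 122,
  det = 8·(8·4 - (-1)²) - (2)·((2)·4 - (-1)·(1)) + (1)·((2)·(-1) - 8·(1)) = 8·(31) - (2)·(9) + (1)·(-10) = 220.
  So p(λ) = λ³ - 20λ² + 122λ - 220.
Step 2 — look for an integer root (rational root theorem: any rational root is an integer divisor of 220). Testing λ = 10:
  p(10) = 1000 - 2000 + 1220 - 220 = 0  ✓
  Dividing out (λ - 10): p(λ) = (λ - 10)(λ² - 10λ + 22).
Step 3 — remaining eigenvalues from the quadratic λ² - 10λ + 22 = 0:
  Δ = 10² - 4·22 = 100 - 88 = 12,  λ = (10 ± √12)/2 = (10 ± 3.4641)/2 ≈ 6.7321 or 3.2679.
  Sorted: λ_1 = 10,  λ_2 = 6.7321,  λ_3 = 3.2679  (check: sum = 20 = tr ✓).

Step 4 — unit eigenvector for λ_1 = 10: v spans the null space of (Sigma - λ_1 I), whose rows are
  r_1 = (-2, 2, 1),  r_2 = (2, -2, -1),  r_3 = (1, -1, -6).
  v is orthogonal to every row, so take v ∝ r_1 × r_3 = ((2)·(-6) - (1)·(-1), (1)·(1) - (-2)·(-6), (-2)·(-1) - (2)·(1)) = (-11, -11, 0).
  Rescale (divide by 11; multiply by -1 so the first nonzero entry is positive): u = (1, 1, 0).
  ||u|| = √((1)² + (1)² + (0)²) = √(2) ≈ 1.4142,  v_1 = u/||u|| ≈ (0.7071, 0.7071, 0) (||v_1|| = 1).

λ_1 = 10,  λ_2 = 6.7321,  λ_3 = 3.2679;  v_1 ≈ (0.7071, 0.7071, 0)


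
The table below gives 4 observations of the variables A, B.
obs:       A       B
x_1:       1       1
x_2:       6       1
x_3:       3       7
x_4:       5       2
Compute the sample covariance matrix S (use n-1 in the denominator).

Step 1 — column means:
  mean(A) = (1 + 6 + 3 + 5) / 4 = 15/4 = 3.75
  mean(B) = (1 + 1 + 7 + 2) / 4 = 11/4 = 2.75

Step 2 — sample covariance S[i,j] = (1/(n-1)) · Σ_k (x_{k,i} - mean_i) · (x_{k,j} - mean_j), with n-1 = 3.
  S[A,A] = ((-2.75)·(-2.75) + (2.25)·(2.25) + (-0.75)·(-0.75) + (1.25)·(1.25)) / 3 = 14.75/3 = 4.9167
  S[A,B] = ((-2.75)·(-1.75) + (2.25)·(-1.75) + (-0.75)·(4.25) + (1.25)·(-0.75)) / 3 = -3.25/3 = -1.0833
  S[B,B] = ((-1.75)·(-1.75) + (-1.75)·(-1.75) + (4.25)·(4.25) + (-0.75)·(-0.75)) / 3 = 24.75/3 = 8.25

S is symmetric (S[j,i] = S[i,j]). Assembling:

S = [[4.9167, -1.0833],
 [-1.0833, 8.25]]


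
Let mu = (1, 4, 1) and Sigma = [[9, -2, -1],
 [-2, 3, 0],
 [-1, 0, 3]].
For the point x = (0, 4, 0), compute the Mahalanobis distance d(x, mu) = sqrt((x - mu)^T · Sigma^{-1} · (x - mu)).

Step 1 — centre the observation: (x - mu) = (-1, 0, -1).

Step 2 — invert Sigma (cofactor / det for 3×3, or solve directly):
  Sigma^{-1} = [[0.1364, 0.0909, 0.0455],
 [0.0909, 0.3939, 0.0303],
 [0.0455, 0.0303, 0.3485]].

Step 3 — form the quadratic (x - mu)^T · Sigma^{-1} · (x - mu):
  Sigma^{-1} · (x - mu) = (-0.1818, -0.1212, -0.3939).
  (x - mu)^T · [Sigma^{-1} · (x - mu)] = (-1)·(-0.1818) + (0)·(-0.1212) + (-1)·(-0.3939) = 0.5758.

Step 4 — take square root: d = √(0.5758) ≈ 0.7588.

d(x, mu) = √(0.5758) ≈ 0.7588


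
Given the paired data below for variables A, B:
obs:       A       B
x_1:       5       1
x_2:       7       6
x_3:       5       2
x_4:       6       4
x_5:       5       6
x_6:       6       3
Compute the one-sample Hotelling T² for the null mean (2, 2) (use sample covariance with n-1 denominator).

Step 1 — sample mean vector:
  mean(A) = (5 + 7 + 5 + 6 + 5 + 6) / 6 = 34/6 = 5.6667
  mean(B) = (1 + 6 + 2 + 4 + 6 + 3) / 6 = 22/6 = 3.6667
  x̄ = (5.6667, 3.6667),  deviation x̄ - mu_0 = (5.6667, 3.6667) - (2, 2) = (3.6667, 1.6667).

Step 2 — sample covariance matrix, S[i,j] = (1/(n-1)) · Σ_k (x_{k,i} - mean_i) · (x_{k,j} - mean_j), divisor n-1 = 5:
  S[A,A] = ((-0.6667)·(-0.6667) + (1.3333)·(1.3333) + (-0.6667)·(-0.6667) + (0.3333)·(0.3333) + (-0.6667)·(-0.6667) + (0.3333)·(0.3333)) / 5 = 3.3333/5 = 0.6667
  S[A,B] = ((-0.6667)·(-2.6667) + (1.3333)·(2.3333) + (-0.6667)·(-1.6667) + (0.3333)·(0.3333) + (-0.6667)·(2.3333) + (0.3333)·(-0.6667)) / 5 = 4.3333/5 = 0.8667
  S[B,B] = ((-2.6667)·(-2.6667) + (2.3333)·(2.3333) + (-1.6667)·(-1.6667) + (0.3333)·(0.3333) + (2.3333)·(2.3333) + (-0.6667)·(-0.6667)) / 5 = 21.3333/5 = 4.2667
  S = [[0.6667, 0.8667],
 [0.8667, 4.2667]].

Step 3 — invert S. det(S) = 0.6667·4.2667 - (0.8667)² = 2.0933.
  S^{-1} = (1/det) · [[d, -b], [-b, a]] = [[2.0382, -0.414],
 [-0.414, 0.3185]].

Step 4 — quadratic form (x̄ - mu_0)^T · S^{-1} · (x̄ - mu_0):
  S^{-1} · (x̄ - mu_0) = (6.7834, -0.9873),
  (x̄ - mu_0)^T · [...] = (3.6667)·(6.7834) + (1.6667)·(-0.9873) = 23.2272.

Step 5 — scale by n: T² = 6 · 23.2272 = 139.3631.

T² ≈ 139.3631


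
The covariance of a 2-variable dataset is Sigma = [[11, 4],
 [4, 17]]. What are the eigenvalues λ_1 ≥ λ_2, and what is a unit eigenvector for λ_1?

Step 1 — characteristic polynomial of 2×2 Sigma:
  det(Sigma - λI) = λ² - trace · λ + det = 0.
  trace = 11 + 17 = 28, det = 11·17 - (4)² = 171.
Step 2 — discriminant:
  Δ = trace² - 4·det = 784 - 684 = 100.
Step 3 — eigenvalues:
  λ = (trace ± √Δ)/2 = (28 ± 10)/2,
  λ_1 = 19,  λ_2 = 9.

Step 4 — unit eigenvector for λ_1: solve (Sigma - λ_1 I)v = 0. First row:
  (11 - 19)·v_x + (4)·v_y = 0, i.e. (-8)·v_x + (4)·v_y = 0,
  so v ∝ (b, λ_1 - a) = (4, 8) = u.
  ||u|| = √((4)² + (8)²) = √(80) ≈ 8.9443,
  v_1 = u/||u|| ≈ (0.4472, 0.8944) (||v_1|| = 1).

λ_1 = 19,  λ_2 = 9;  v_1 ≈ (0.4472, 0.8944)


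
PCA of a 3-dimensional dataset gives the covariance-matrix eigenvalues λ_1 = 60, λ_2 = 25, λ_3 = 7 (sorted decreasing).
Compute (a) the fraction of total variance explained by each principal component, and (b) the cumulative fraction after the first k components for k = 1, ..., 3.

Step 1 — total variance = trace(Sigma) = Σ λ_i = 60 + 25 + 7 = 92.

Step 2 — fraction explained by component i = λ_i / Σ λ:
  PC1: 60/92 = 0.6522
  PC2: 25/92 = 0.2717
  PC3: 7/92 = 0.0761

Step 3 — cumulative fraction after k components = (λ_1 + ... + λ_k) / Σ λ:
  k = 1: 60/92 = 0.6522
  k = 2: (60 + 25)/92 = 85/92 = 0.9239
  k = 3: (60 + 25 + 7)/92 = 92/92 = 1

Summary (fraction, with percent):

explained: PC1 0.6522 (65.22%), PC2 0.2717 (27.17%), PC3 0.0761 (7.61%);  cumulative: 0.6522, 0.9239, 1


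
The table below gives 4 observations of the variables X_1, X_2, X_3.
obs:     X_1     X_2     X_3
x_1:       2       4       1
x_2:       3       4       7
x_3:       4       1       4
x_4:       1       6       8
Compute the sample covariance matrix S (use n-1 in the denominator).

Step 1 — column means:
  mean(X_1) = (2 + 3 + 4 + 1) / 4 = 10/4 = 2.5
  mean(X_2) = (4 + 4 + 1 + 6) / 4 = 15/4 = 3.75
  mean(X_3) = (1 + 7 + 4 + 8) / 4 = 20/4 = 5

Step 2 — sample covariance S[i,j] = (1/(n-1)) · Σ_k (x_{k,i} - mean_i) · (x_{k,j} - mean_j), with n-1 = 3.
  S[X_1,X_1] = ((-0.5)·(-0.5) + (0.5)·(0.5) + (1.5)·(1.5) + (-1.5)·(-1.5)) / 3 = 5/3 = 1.6667
  S[X_1,X_2] = ((-0.5)·(0.25) + (0.5)·(0.25) + (1.5)·(-2.75) + (-1.5)·(2.25)) / 3 = -7.5/3 = -2.5
  S[X_1,X_3] = ((-0.5)·(-4) + (0.5)·(2) + (1.5)·(-1) + (-1.5)·(3)) / 3 = -3/3 = -1
  S[X_2,X_2] = ((0.25)·(0.25) + (0.25)·(0.25) + (-2.75)·(-2.75) + (2.25)·(2.25)) / 3 = 12.75/3 = 4.25
  S[X_2,X_3] = ((0.25)·(-4) + (0.25)·(2) + (-2.75)·(-1) + (2.25)·(3)) / 3 = 9/3 = 3
  S[X_3,X_3] = ((-4)·(-4) + (2)·(2) + (-1)·(-1) + (3)·(3)) / 3 = 30/3 = 10

S is symmetric (S[j,i] = S[i,j]). Assembling:

S = [[1.6667, -2.5, -1],
 [-2.5, 4.25, 3],
 [-1, 3, 10]]


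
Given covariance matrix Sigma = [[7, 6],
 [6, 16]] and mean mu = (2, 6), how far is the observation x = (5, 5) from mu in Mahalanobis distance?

Step 1 — centre the observation: (x - mu) = (3, -1).

Step 2 — invert Sigma. det(Sigma) = 7·16 - (6)² = 76.
  Sigma^{-1} = (1/det) · [[d, -b], [-b, a]] = [[0.2105, -0.0789],
 [-0.0789, 0.0921]].

Step 3 — form the quadratic (x - mu)^T · Sigma^{-1} · (x - mu):
  Sigma^{-1} · (x - mu) = (0.7105, -0.3289).
  (x - mu)^T · [Sigma^{-1} · (x - mu)] = (3)·(0.7105) + (-1)·(-0.3289) = 2.4605.

Step 4 — take square root: d = √(2.4605) ≈ 1.5686.

d(x, mu) = √(2.4605) ≈ 1.5686


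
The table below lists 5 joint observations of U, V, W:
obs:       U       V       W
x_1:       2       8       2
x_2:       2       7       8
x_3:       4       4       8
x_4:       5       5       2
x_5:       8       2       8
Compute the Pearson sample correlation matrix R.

Step 1 — column means:
  mean(U) = (2 + 2 + 4 + 5 + 8) / 5 = 21/5 = 4.2
  mean(V) = (8 + 7 + 4 + 5 + 2) / 5 = 26/5 = 5.2
  mean(W) = (2 + 8 + 8 + 2 + 8) / 5 = 28/5 = 5.6

Step 2 — sample variances and covariances s[i,j] = (1/(n-1)) · Σ_k (x_{k,i} - mean_i) · (x_{k,j} - mean_j), with n-1 = 4:
  s[U,U] = ((-2.2)·(-2.2) + (-2.2)·(-2.2) + (-0.2)·(-0.2) + (0.8)·(0.8) + (3.8)·(3.8)) / 4 = 24.8/4 = 6.2
  s[U,V] = ((-2.2)·(2.8) + (-2.2)·(1.8) + (-0.2)·(-1.2) + (0.8)·(-0.2) + (3.8)·(-3.2)) / 4 = -22.2/4 = -5.55
  s[U,W] = ((-2.2)·(-3.6) + (-2.2)·(2.4) + (-0.2)·(2.4) + (0.8)·(-3.6) + (3.8)·(2.4)) / 4 = 8.4/4 = 2.1
  s[V,V] = ((2.8)·(2.8) + (1.8)·(1.8) + (-1.2)·(-1.2) + (-0.2)·(-0.2) + (-3.2)·(-3.2)) / 4 = 22.8/4 = 5.7
  s[V,W] = ((2.8)·(-3.6) + (1.8)·(2.4) + (-1.2)·(2.4) + (-0.2)·(-3.6) + (-3.2)·(2.4)) / 4 = -15.6/4 = -3.9
  s[W,W] = ((-3.6)·(-3.6) + (2.4)·(2.4) + (2.4)·(2.4) + (-3.6)·(-3.6) + (2.4)·(2.4)) / 4 = 43.2/4 = 10.8
  Sample standard deviations s_i = √(s[i,i]):
  s(U) = √(6.2) = 2.49
  s(V) = √(5.7) = 2.3875
  s(W) = √(10.8) = 3.2863

Step 3 — r_{ij} = s_{ij} / (s_i · s_j):
  r[U,U] = 1 (diagonal).
  r[U,V] = -5.55 / (2.49 · 2.3875) = -5.55 / 5.9447 = -0.9336
  r[U,W] = 2.1 / (2.49 · 3.2863) = 2.1 / 8.1829 = 0.2566
  r[V,V] = 1 (diagonal).
  r[V,W] = -3.9 / (2.3875 · 3.2863) = -3.9 / 7.846 = -0.4971
  r[W,W] = 1 (diagonal).

R is symmetric with unit diagonal. Assembling:

R = [[1, -0.9336, 0.2566],
 [-0.9336, 1, -0.4971],
 [0.2566, -0.4971, 1]]


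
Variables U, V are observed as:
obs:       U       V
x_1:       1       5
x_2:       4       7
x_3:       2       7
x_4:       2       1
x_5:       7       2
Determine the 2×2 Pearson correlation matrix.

Step 1 — column means:
  mean(U) = (1 + 4 + 2 + 2 + 7) / 5 = 16/5 = 3.2
  mean(V) = (5 + 7 + 7 + 1 + 2) / 5 = 22/5 = 4.4

Step 2 — sample variances and covariances s[i,j] = (1/(n-1)) · Σ_k (x_{k,i} - mean_i) · (x_{k,j} - mean_j), with n-1 = 4:
  s[U,U] = ((-2.2)·(-2.2) + (0.8)·(0.8) + (-1.2)·(-1.2) + (-1.2)·(-1.2) + (3.8)·(3.8)) / 4 = 22.8/4 = 5.7
  s[U,V] = ((-2.2)·(0.6) + (0.8)·(2.6) + (-1.2)·(2.6) + (-1.2)·(-3.4) + (3.8)·(-2.4)) / 4 = -7.4/4 = -1.85
  s[V,V] = ((0.6)·(0.6) + (2.6)·(2.6) + (2.6)·(2.6) + (-3.4)·(-3.4) + (-2.4)·(-2.4)) / 4 = 31.2/4 = 7.8
  Sample standard deviations s_i = √(s[i,i]):
  s(U) = √(5.7) = 2.3875
  s(V) = √(7.8) = 2.7928

Step 3 — r_{ij} = s_{ij} / (s_i · s_j):
  r[U,U] = 1 (diagonal).
  r[U,V] = -1.85 / (2.3875 · 2.7928) = -1.85 / 6.6678 = -0.2775
  r[V,V] = 1 (diagonal).

R is symmetric with unit diagonal. Assembling:

R = [[1, -0.2775],
 [-0.2775, 1]]


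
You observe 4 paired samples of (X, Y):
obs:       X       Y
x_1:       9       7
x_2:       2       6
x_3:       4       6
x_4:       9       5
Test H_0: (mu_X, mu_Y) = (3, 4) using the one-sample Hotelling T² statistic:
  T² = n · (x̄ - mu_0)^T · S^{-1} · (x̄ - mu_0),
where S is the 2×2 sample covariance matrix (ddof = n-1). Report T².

Step 1 — sample mean vector:
  mean(X) = (9 + 2 + 4 + 9) / 4 = 24/4 = 6
  mean(Y) = (7 + 6 + 6 + 5) / 4 = 24/4 = 6
  x̄ = (6, 6),  deviation x̄ - mu_0 = (6, 6) - (3, 4) = (3, 2).

Step 2 — sample covariance matrix, S[i,j] = (1/(n-1)) · Σ_k (x_{k,i} - mean_i) · (x_{k,j} - mean_j), divisor n-1 = 3:
  S[X,X] = ((3)·(3) + (-4)·(-4) + (-2)·(-2) + (3)·(3)) / 3 = 38/3 = 12.6667
  S[X,Y] = ((3)·(1) + (-4)·(0) + (-2)·(0) + (3)·(-1)) / 3 = 0/3 = 0
  S[Y,Y] = ((1)·(1) + (0)·(0) + (0)·(0) + (-1)·(-1)) / 3 = 2/3 = 0.6667
  S = [[12.6667, 0],
 [0, 0.6667]].

Step 3 — invert S. det(S) = 12.6667·0.6667 - (0)² = 8.4444.
  S^{-1} = (1/det) · [[d, -b], [-b, a]] = [[0.0789, 0],
 [0, 1.5]].

Step 4 — quadratic form (x̄ - mu_0)^T · S^{-1} · (x̄ - mu_0):
  S^{-1} · (x̄ - mu_0) = (0.2368, 3),
  (x̄ - mu_0)^T · [...] = (3)·(0.2368) + (2)·(3) = 6.7105.

Step 5 — scale by n: T² = 4 · 6.7105 = 26.8421.

T² ≈ 26.8421


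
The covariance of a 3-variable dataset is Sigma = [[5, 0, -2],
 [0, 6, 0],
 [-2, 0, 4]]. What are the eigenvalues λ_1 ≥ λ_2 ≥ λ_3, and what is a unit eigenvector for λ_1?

Step 1 — characteristic polynomial p(λ) = det(λI - Sigma) = λ³ - tr·λ² + c_1·λ - det, where tr = trace, c_1 = sum of the principal 2×2 minors, det = det(Sigma):
  tr = 5 + 6 + 4 = 15,
  c_1 = (5·6 - (0)²) + (5·4 - (-2)²) + (6·4 - (0)²) = 30 + 16 + 24 = 70,
  det = 5·(6·4 - (0)²) - (0)·((0)·4 - (0)·(-2)) + (-2)·((0)·(0) - 6·(-2)) = 5·(24) - (0)·(0) + (-2)·(12) = 96.
  So p(λ) = λ³ - 15λ² + 70λ - 96.
Step 2 — look for an integer root (rational root theorem: any rational root is an integer divisor of 96). Testing λ = 6:
  p(6) = 216 - 540 + 420 - 96 = 0  ✓
  Dividing out (λ - 6): p(λ) = (λ - 6)(λ² - 9λ + 16).
Step 3 — remaining eigenvalues from the quadratic λ² - 9λ + 16 = 0:
  Δ = 9² - 4·16 = 81 - 64 = 17,  λ = (9 ± √17)/2 = (9 ± 4.1231)/2 ≈ 6.5616 or 2.4384.
  Sorted: λ_1 = 6.5616,  λ_2 = 6,  λ_3 = 2.4384  (check: sum = 15 = tr ✓).

Step 4 — unit eigenvector for λ_1 ≈ 6.5616: v spans the null space of (Sigma - λ_1 I), whose rows are
  r_1 = (-1.5616, 0, -2),  r_2 = (0, -0.5616, 0),  r_3 = (-2, 0, -2.5616).
  v is orthogonal to every row, so take v ∝ r_1 × r_2 = ((0)·(0) - (-2)·(-0.5616), (-2)·(0) - (-1.5616)·(0), (-1.5616)·(-0.5616) - (0)·(0)) ≈ (-1.1231, 0, 0.8769).
  Rescale (multiply by -1 so the first nonzero entry is positive): u = (1.1231, 0, -0.8769).
  ||u|| = √((1.1231)² + (0)² + (-0.8769)²) = √(2.0303) ≈ 1.4249,  v_1 = u/||u|| ≈ (0.7882, 0, -0.6154) (||v_1|| = 1).

λ_1 = 6.5616,  λ_2 = 6,  λ_3 = 2.4384;  v_1 ≈ (0.7882, 0, -0.6154)


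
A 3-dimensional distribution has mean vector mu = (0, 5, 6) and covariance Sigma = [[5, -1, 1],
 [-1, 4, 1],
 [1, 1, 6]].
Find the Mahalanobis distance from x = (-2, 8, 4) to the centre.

Step 1 — centre the observation: (x - mu) = (-2, 3, -2).

Step 2 — invert Sigma (cofactor / det for 3×3, or solve directly):
  Sigma^{-1} = [[0.2233, 0.068, -0.0485],
 [0.068, 0.2816, -0.0583],
 [-0.0485, -0.0583, 0.1845]].

Step 3 — form the quadratic (x - mu)^T · Sigma^{-1} · (x - mu):
  Sigma^{-1} · (x - mu) = (-0.1456, 0.8252, -0.4466).
  (x - mu)^T · [Sigma^{-1} · (x - mu)] = (-2)·(-0.1456) + (3)·(0.8252) + (-2)·(-0.4466) = 3.6602.

Step 4 — take square root: d = √(3.6602) ≈ 1.9132.

d(x, mu) = √(3.6602) ≈ 1.9132


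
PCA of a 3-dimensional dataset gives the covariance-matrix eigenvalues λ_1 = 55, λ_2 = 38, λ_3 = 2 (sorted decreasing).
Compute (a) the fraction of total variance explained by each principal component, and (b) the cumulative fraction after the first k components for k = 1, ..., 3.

Step 1 — total variance = trace(Sigma) = Σ λ_i = 55 + 38 + 2 = 95.

Step 2 — fraction explained by component i = λ_i / Σ λ:
  PC1: 55/95 = 0.5789
  PC2: 38/95 = 0.4
  PC3: 2/95 = 0.0211

Step 3 — cumulative fraction after k components = (λ_1 + ... + λ_k) / Σ λ:
  k = 1: 55/95 = 0.5789
  k = 2: (55 + 38)/95 = 93/95 = 0.9789
  k = 3: (55 + 38 + 2)/95 = 95/95 = 1

Summary (fraction, with percent):

explained: PC1 0.5789 (57.89%), PC2 0.4 (40%), PC3 0.0211 (2.11%);  cumulative: 0.5789, 0.9789, 1


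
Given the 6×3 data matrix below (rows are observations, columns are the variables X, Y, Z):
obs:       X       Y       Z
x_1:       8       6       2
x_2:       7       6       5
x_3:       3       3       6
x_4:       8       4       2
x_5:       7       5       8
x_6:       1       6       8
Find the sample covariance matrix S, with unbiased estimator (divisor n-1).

Step 1 — column means:
  mean(X) = (8 + 7 + 3 + 8 + 7 + 1) / 6 = 34/6 = 5.6667
  mean(Y) = (6 + 6 + 3 + 4 + 5 + 6) / 6 = 30/6 = 5
  mean(Z) = (2 + 5 + 6 + 2 + 8 + 8) / 6 = 31/6 = 5.1667

Step 2 — sample covariance S[i,j] = (1/(n-1)) · Σ_k (x_{k,i} - mean_i) · (x_{k,j} - mean_j), with n-1 = 5.
  S[X,X] = ((2.3333)·(2.3333) + (1.3333)·(1.3333) + (-2.6667)·(-2.6667) + (2.3333)·(2.3333) + (1.3333)·(1.3333) + (-4.6667)·(-4.6667)) / 5 = 43.3333/5 = 8.6667
  S[X,Y] = ((2.3333)·(1) + (1.3333)·(1) + (-2.6667)·(-2) + (2.3333)·(-1) + (1.3333)·(0) + (-4.6667)·(1)) / 5 = 2/5 = 0.4
  S[X,Z] = ((2.3333)·(-3.1667) + (1.3333)·(-0.1667) + (-2.6667)·(0.8333) + (2.3333)·(-3.1667) + (1.3333)·(2.8333) + (-4.6667)·(2.8333)) / 5 = -26.6667/5 = -5.3333
  S[Y,Y] = ((1)·(1) + (1)·(1) + (-2)·(-2) + (-1)·(-1) + (0)·(0) + (1)·(1)) / 5 = 8/5 = 1.6
  S[Y,Z] = ((1)·(-3.1667) + (1)·(-0.1667) + (-2)·(0.8333) + (-1)·(-3.1667) + (0)·(2.8333) + (1)·(2.8333)) / 5 = 1/5 = 0.2
  S[Z,Z] = ((-3.1667)·(-3.1667) + (-0.1667)·(-0.1667) + (0.8333)·(0.8333) + (-3.1667)·(-3.1667) + (2.8333)·(2.8333) + (2.8333)·(2.8333)) / 5 = 36.8333/5 = 7.3667

S is symmetric (S[j,i] = S[i,j]). Assembling:

S = [[8.6667, 0.4, -5.3333],
 [0.4, 1.6, 0.2],
 [-5.3333, 0.2, 7.3667]]


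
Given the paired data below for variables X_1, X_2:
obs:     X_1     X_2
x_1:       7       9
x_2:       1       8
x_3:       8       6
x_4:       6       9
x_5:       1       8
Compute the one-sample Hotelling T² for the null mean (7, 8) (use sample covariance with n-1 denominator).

Step 1 — sample mean vector:
  mean(X_1) = (7 + 1 + 8 + 6 + 1) / 5 = 23/5 = 4.6
  mean(X_2) = (9 + 8 + 6 + 9 + 8) / 5 = 40/5 = 8
  x̄ = (4.6, 8),  deviation x̄ - mu_0 = (4.6, 8) - (7, 8) = (-2.4, 0).

Step 2 — sample covariance matrix, S[i,j] = (1/(n-1)) · Σ_k (x_{k,i} - mean_i) · (x_{k,j} - mean_j), divisor n-1 = 4:
  S[X_1,X_1] = ((2.4)·(2.4) + (-3.6)·(-3.6) + (3.4)·(3.4) + (1.4)·(1.4) + (-3.6)·(-3.6)) / 4 = 45.2/4 = 11.3
  S[X_1,X_2] = ((2.4)·(1) + (-3.6)·(0) + (3.4)·(-2) + (1.4)·(1) + (-3.6)·(0)) / 4 = -3/4 = -0.75
  S[X_2,X_2] = ((1)·(1) + (0)·(0) + (-2)·(-2) + (1)·(1) + (0)·(0)) / 4 = 6/4 = 1.5
  S = [[11.3, -0.75],
 [-0.75, 1.5]].

Step 3 — invert S. det(S) = 11.3·1.5 - (-0.75)² = 16.3875.
  S^{-1} = (1/det) · [[d, -b], [-b, a]] = [[0.0915, 0.0458],
 [0.0458, 0.6895]].

Step 4 — quadratic form (x̄ - mu_0)^T · S^{-1} · (x̄ - mu_0):
  S^{-1} · (x̄ - mu_0) = (-0.2197, -0.1098),
  (x̄ - mu_0)^T · [...] = (-2.4)·(-0.2197) + (0)·(-0.1098) = 0.5272.

Step 5 — scale by n: T² = 5 · 0.5272 = 2.6362.

T² ≈ 2.6362


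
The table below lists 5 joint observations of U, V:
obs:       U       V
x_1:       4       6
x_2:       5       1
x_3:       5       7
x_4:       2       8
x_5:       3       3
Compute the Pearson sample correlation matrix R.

Step 1 — column means:
  mean(U) = (4 + 5 + 5 + 2 + 3) / 5 = 19/5 = 3.8
  mean(V) = (6 + 1 + 7 + 8 + 3) / 5 = 25/5 = 5

Step 2 — sample variances and covariances s[i,j] = (1/(n-1)) · Σ_k (x_{k,i} - mean_i) · (x_{k,j} - mean_j), with n-1 = 4:
  s[U,U] = ((0.2)·(0.2) + (1.2)·(1.2) + (1.2)·(1.2) + (-1.8)·(-1.8) + (-0.8)·(-0.8)) / 4 = 6.8/4 = 1.7
  s[U,V] = ((0.2)·(1) + (1.2)·(-4) + (1.2)·(2) + (-1.8)·(3) + (-0.8)·(-2)) / 4 = -6/4 = -1.5
  s[V,V] = ((1)·(1) + (-4)·(-4) + (2)·(2) + (3)·(3) + (-2)·(-2)) / 4 = 34/4 = 8.5
  Sample standard deviations s_i = √(s[i,i]):
  s(U) = √(1.7) = 1.3038
  s(V) = √(8.5) = 2.9155

Step 3 — r_{ij} = s_{ij} / (s_i · s_j):
  r[U,U] = 1 (diagonal).
  r[U,V] = -1.5 / (1.3038 · 2.9155) = -1.5 / 3.8013 = -0.3946
  r[V,V] = 1 (diagonal).

R is symmetric with unit diagonal. Assembling:

R = [[1, -0.3946],
 [-0.3946, 1]]


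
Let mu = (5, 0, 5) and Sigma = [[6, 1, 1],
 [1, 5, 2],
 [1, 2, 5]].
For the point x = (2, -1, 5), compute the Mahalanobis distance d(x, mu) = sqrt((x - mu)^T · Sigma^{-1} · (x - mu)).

Step 1 — centre the observation: (x - mu) = (-3, -1, 0).

Step 2 — invert Sigma (cofactor / det for 3×3, or solve directly):
  Sigma^{-1} = [[0.175, -0.025, -0.025],
 [-0.025, 0.2417, -0.0917],
 [-0.025, -0.0917, 0.2417]].

Step 3 — form the quadratic (x - mu)^T · Sigma^{-1} · (x - mu):
  Sigma^{-1} · (x - mu) = (-0.5, -0.1667, 0.1667).
  (x - mu)^T · [Sigma^{-1} · (x - mu)] = (-3)·(-0.5) + (-1)·(-0.1667) + (0)·(0.1667) = 1.6667.

Step 4 — take square root: d = √(1.6667) ≈ 1.291.

d(x, mu) = √(1.6667) ≈ 1.291


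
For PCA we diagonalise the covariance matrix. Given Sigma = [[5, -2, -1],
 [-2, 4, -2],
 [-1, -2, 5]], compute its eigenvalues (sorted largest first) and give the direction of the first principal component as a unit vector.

Step 1 — characteristic polynomial p(λ) = det(λI - Sigma) = λ³ - tr·λ² + c_1·λ - det, where tr = trace, c_1 = sum of the principal 2×2 minors, det = det(Sigma):
  tr = 5 + 4 + 5 = 14,
  c_1 = (5·4 - (-2)²) + (5·5 - (-1)²) + (4·5 - (-2)²) = 16 + 24 + 16 = 56,
  det = 5·(4·5 - (-2)²) - (-2)·((-2)·5 - (-2)·(-1)) + (-1)·((-2)·(-2) - 4·(-1)) = 5·(16) - (-2)·(-12) + (-1)·(8) = 48.
  So p(λ) = λ³ - 14λ² + 56λ - 48.
Step 2 — look for an integer root (rational root theorem: any rational root is an integer divisor of 48). Testing λ = 6:
  p(6) = 216 - 504 + 336 - 48 = 0  ✓
  Dividing out (λ - 6): p(λ) = (λ - 6)(λ² - 8λ + 8).
Step 3 — remaining eigenvalues from the quadratic λ² - 8λ + 8 = 0:
  Δ = 8² - 4·8 = 64 - 32 = 32,  λ = (8 ± √32)/2 = (8 ± 5.6569)/2 ≈ 6.8284 or 1.1716.
  Sorted: λ_1 = 6.8284,  λ_2 = 6,  λ_3 = 1.1716  (check: sum = 14 = tr ✓).

Step 4 — unit eigenvector for λ_1 ≈ 6.8284: v spans the null space of (Sigma - λ_1 I), whose rows are
  r_1 = (-1.8284, -2, -1),  r_2 = (-2, -2.8284, -2),  r_3 = (-1, -2, -1.8284).
  v is orthogonal to every row, so take v ∝ r_1 × r_2 = ((-2)·(-2) - (-1)·(-2.8284), (-1)·(-2) - (-1.8284)·(-2), (-1.8284)·(-2.8284) - (-2)·(-2)) ≈ (1.1716, -1.6569, 1.1716).
  Let u = (1.1716, -1.6569, 1.1716).
  ||u|| = √((1.1716)² + (-1.6569)² + (1.1716)²) = √(5.4903) ≈ 2.3431,  v_1 = u/||u|| ≈ (0.5, -0.7071, 0.5) (||v_1|| = 1).

λ_1 = 6.8284,  λ_2 = 6,  λ_3 = 1.1716;  v_1 ≈ (0.5, -0.7071, 0.5)
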